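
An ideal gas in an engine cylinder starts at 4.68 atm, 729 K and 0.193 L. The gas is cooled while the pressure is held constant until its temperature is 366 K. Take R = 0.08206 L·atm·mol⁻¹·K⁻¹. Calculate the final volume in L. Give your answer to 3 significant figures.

V₂ ≈ 0.0969 L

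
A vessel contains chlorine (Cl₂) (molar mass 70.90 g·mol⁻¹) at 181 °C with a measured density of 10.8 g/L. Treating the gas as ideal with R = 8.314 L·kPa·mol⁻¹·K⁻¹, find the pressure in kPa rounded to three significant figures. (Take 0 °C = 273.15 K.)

P ≈ 575 kPa

ρ = PM/(RT) ⇒ P = ρRT/M = (10.8 × 8.314 × 454.1) / 70.90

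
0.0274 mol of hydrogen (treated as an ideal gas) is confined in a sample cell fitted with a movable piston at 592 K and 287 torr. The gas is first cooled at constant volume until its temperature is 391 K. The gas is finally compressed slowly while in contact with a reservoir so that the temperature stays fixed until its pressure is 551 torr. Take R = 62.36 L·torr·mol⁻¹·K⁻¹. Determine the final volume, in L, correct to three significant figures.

From PV = nRT: V₁ = nRT₁/P₁ = 3.524 L.
V constant ⇒ P ∝ T: V₂ = V₁; P₂ = P₁·(T₂/T₁) = 189.6 torr.
Isothermal, so P V is constant: T₃ = T₂; V₃ = V₂·(P₂/P₃) = 1.213 L.

V₃ ≈ 1.21 L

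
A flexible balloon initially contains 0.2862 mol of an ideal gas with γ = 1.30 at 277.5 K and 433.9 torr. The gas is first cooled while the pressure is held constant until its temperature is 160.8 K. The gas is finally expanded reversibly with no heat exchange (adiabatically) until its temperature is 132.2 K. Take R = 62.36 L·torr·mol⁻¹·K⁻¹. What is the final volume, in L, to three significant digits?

From PV = nRT: V₁ = nRT₁/P₁ = 11.41 L.
Isobaric, so V/T is constant: P₂ = P₁; V₂ = V₁·(T₂/T₁) = 6.614 L.
Adiabatic (γ = 1.30), T V^(γ−1) and P V^γ constant: P₃ = P₂·(T₃/T₂)^(γ/(γ−1)) = 185.7 torr; V₃ = V₂·(T₂/T₃)^(1/(γ−1)) = 12.71 L.

V₃ ≈ 12.7 L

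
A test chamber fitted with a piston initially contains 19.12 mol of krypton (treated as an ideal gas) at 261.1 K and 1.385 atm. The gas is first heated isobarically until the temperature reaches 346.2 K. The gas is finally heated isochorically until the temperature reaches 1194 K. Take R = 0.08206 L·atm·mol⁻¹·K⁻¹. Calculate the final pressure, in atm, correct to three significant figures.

P₃ ≈ 4.78 atm

From PV = nRT: V₁ = nRT₁/P₁ = 295.8 L.
P constant ⇒ V ∝ T: P₂ = P₁; V₂ = V₁·(T₂/T₁) = 392.2 L.
Isochoric, so P/T is constant: V₃ = V₂; P₃ = P₂·(T₃/T₂) = 4.777 atm.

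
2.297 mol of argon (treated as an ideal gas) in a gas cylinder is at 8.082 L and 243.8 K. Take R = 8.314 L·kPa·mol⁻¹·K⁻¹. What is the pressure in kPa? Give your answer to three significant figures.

P ≈ 576 kPa

PV = nRT ⇒ P = nRT/V = (2.297 × 8.314 × 243.8) / 8.082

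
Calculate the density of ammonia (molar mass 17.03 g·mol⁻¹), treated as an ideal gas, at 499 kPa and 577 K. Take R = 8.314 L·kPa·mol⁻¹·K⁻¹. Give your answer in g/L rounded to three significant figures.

ρ = PM/(RT) = (499 × 17.03) / (8.314 × 577.0)

ρ ≈ 1.77 g/L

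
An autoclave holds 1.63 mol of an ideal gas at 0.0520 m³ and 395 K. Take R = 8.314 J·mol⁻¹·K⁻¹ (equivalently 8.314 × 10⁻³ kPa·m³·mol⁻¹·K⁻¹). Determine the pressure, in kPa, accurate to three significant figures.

P ≈ 103 kPa

PV = nRT ⇒ P = nRT/V = (1.63 × 8.314 × 10⁻³ × 395) / 0.0520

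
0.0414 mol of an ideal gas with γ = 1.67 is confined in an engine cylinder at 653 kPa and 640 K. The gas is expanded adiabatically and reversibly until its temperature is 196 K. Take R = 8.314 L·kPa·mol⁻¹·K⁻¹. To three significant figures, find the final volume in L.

V₂ ≈ 1.97 L

From PV = nRT: V₁ = nRT₁/P₁ = 0.3373 L.
Adiabatic (γ = 1.67), T V^(γ−1) and P V^γ constant: P₂ = P₁·(T₂/T₁)^(γ/(γ−1)) = 34.19 kPa; V₂ = V₁·(T₁/T₂)^(1/(γ−1)) = 1.973 L.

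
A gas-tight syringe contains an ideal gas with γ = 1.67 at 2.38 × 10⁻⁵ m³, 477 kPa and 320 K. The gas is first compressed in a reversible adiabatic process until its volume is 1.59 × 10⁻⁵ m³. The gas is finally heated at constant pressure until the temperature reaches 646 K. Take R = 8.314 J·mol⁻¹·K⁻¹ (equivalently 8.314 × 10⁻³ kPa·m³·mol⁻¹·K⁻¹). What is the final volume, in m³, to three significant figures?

Reversible adiabatic, γ = 1.67: T₂ = T₁·(V₁/V₂)^(γ−1) = 419.3 K; P₂ = P₁·(V₁/V₂)^γ = 935.6 kPa.
P constant ⇒ V ∝ T: P₃ = P₂; V₃ = V₂·(T₃/T₂) = 2.450e-05 m³.

V₃ ≈ 2.45e-05 m³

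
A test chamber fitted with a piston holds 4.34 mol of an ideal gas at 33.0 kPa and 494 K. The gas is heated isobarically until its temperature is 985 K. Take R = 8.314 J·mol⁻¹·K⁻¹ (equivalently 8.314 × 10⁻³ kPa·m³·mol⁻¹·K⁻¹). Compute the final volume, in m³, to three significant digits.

From PV = nRT: V₁ = nRT₁/P₁ = 0.5401 m³.
P constant ⇒ V ∝ T: P₂ = P₁; V₂ = V₁·(T₂/T₁) = 1.077 m³.

V₂ ≈ 1.08 m³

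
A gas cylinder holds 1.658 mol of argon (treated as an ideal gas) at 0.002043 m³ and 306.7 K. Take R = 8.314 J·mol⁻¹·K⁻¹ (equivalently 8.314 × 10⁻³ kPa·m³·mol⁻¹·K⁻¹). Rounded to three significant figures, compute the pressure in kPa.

PV = nRT ⇒ P = nRT/V = (1.658 × 8.314 × 10⁻³ × 306.7) / 0.002043

P ≈ 2.07e+03 kPa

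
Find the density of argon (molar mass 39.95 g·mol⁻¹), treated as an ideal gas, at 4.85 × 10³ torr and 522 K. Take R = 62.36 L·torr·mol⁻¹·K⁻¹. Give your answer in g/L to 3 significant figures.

ρ ≈ 5.95 g/L

ρ = PM/(RT) = (4.85e+03 × 39.95) / (62.36 × 522.0)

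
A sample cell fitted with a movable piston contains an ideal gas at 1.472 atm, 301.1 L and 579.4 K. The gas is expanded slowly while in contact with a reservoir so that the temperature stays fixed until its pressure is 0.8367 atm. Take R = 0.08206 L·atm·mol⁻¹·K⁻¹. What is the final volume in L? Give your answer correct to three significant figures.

V₂ ≈ 530 L

Isothermal, so P V is constant: T₂ = T₁; V₂ = V₁·(P₁/P₂) = 529.7 L.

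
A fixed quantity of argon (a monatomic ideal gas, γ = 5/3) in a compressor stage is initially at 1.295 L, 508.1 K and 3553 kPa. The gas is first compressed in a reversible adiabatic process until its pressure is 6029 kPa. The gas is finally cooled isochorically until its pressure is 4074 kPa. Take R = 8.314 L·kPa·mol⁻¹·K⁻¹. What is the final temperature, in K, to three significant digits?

Adiabatic (γ = 5/3), T V^(γ−1) and P V^γ constant: T₂ = T₁·(P₂/P₁)^((γ−1)/γ) = 627.8 K; V₂ = V₁·(P₁/P₂)^(1/γ) = 0.9429 L.
V constant ⇒ P ∝ T: V₃ = V₂; T₃ = T₂·(P₃/P₂) = 424.2 K.

T₃ ≈ 424 K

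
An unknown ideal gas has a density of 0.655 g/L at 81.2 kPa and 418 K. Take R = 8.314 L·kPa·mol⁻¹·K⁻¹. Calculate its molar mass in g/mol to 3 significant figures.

M ≈ 28.0 g/mol

ρ = PM/(RT) ⇒ M = ρRT/P = (0.655 × 8.314 × 418.0) / 81.2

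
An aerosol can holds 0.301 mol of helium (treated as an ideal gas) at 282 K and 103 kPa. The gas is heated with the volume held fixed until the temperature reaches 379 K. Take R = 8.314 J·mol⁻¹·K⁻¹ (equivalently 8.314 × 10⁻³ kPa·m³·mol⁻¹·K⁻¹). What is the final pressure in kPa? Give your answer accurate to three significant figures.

P₂ ≈ 138 kPa

From PV = nRT: V₁ = nRT₁/P₁ = 0.006852 m³.
V constant ⇒ P ∝ T: V₂ = V₁; P₂ = P₁·(T₂/T₁) = 138.4 kPa.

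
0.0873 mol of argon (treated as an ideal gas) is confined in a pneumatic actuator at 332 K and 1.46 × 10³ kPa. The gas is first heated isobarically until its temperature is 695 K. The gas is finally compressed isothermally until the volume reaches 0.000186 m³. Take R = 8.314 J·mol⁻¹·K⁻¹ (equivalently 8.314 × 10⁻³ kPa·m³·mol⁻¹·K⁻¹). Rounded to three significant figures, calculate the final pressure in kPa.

P₃ ≈ 2.71e+03 kPa

From PV = nRT: V₁ = nRT₁/P₁ = 0.0001650 m³.
P constant ⇒ V ∝ T: P₂ = P₁; V₂ = V₁·(T₂/T₁) = 0.0003455 m³.
T constant ⇒ Boyle's law P V = const: T₃ = T₂; P₃ = P₂·(V₂/V₃) = 2712 kPa.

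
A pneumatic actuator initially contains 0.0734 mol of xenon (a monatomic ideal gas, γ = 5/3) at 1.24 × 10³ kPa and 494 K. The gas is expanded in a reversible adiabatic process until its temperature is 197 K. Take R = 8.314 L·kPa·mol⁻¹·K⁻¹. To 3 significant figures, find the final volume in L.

From PV = nRT: V₁ = nRT₁/P₁ = 0.2431 L.
Adiabatic (γ = 5/3), T V^(γ−1) and P V^γ constant: P₂ = P₁·(T₂/T₁)^(γ/(γ−1)) = 124.5 kPa; V₂ = V₁·(T₁/T₂)^(1/(γ−1)) = 0.9654 L.

V₂ ≈ 0.965 L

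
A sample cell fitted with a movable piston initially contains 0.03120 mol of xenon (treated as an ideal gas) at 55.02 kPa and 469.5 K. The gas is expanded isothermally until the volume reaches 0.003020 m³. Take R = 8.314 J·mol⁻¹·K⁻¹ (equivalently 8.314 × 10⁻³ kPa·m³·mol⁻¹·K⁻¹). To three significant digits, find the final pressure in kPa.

P₂ ≈ 40.3 kPa

From PV = nRT: V₁ = nRT₁/P₁ = 0.002214 m³.
Isothermal, so P V is constant: T₂ = T₁; P₂ = P₁·(V₁/V₂) = 40.33 kPa.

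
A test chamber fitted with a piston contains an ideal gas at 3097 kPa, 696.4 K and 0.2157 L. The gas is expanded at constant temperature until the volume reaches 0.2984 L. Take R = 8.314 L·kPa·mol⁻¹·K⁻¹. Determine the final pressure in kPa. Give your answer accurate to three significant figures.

T constant ⇒ Boyle's law P V = const: T₂ = T₁; P₂ = P₁·(V₁/V₂) = 2239 kPa.

P₂ ≈ 2.24e+03 kPa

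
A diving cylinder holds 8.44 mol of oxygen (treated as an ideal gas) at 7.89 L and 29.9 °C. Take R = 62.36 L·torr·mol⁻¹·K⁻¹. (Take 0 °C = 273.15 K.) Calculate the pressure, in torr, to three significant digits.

P ≈ 2.02e+04 torr

Convert: T = 303.05 K.
PV = nRT ⇒ P = nRT/V = (8.44 × 62.36 × 303.05) / 7.89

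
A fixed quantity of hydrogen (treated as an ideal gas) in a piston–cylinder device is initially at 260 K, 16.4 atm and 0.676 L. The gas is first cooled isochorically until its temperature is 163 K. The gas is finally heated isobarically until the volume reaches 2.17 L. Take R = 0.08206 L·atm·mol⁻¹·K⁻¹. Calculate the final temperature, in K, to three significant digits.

T₃ ≈ 523 K

Isochoric, so P/T is constant: V₂ = V₁; P₂ = P₁·(T₂/T₁) = 10.28 atm.
Isobaric, so V/T is constant: P₃ = P₂; T₃ = T₂·(V₃/V₂) = 523.2 K.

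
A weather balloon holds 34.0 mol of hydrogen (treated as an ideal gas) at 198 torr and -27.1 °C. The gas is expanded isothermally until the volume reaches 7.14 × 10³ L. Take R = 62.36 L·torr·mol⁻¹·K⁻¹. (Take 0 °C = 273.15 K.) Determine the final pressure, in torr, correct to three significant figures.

Convert: T₁ = 246.0 K.
From PV = nRT: V₁ = nRT₁/P₁ = 2635 L.
T constant ⇒ Boyle's law P V = const: T₂ = T₁; P₂ = P₁·(V₁/V₂) = 73.07 torr.

P₂ ≈ 73.1 torr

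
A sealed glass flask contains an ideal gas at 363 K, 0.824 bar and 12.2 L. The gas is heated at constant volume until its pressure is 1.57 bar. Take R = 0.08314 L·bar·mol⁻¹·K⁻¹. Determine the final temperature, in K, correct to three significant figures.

Isochoric, so P/T is constant: V₂ = V₁; T₂ = T₁·(P₂/P₁) = 691.6 K.

T₂ ≈ 692 K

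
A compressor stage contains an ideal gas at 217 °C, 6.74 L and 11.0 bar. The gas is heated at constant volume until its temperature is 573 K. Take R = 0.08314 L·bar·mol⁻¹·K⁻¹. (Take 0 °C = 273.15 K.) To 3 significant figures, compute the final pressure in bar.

Convert: T₁ = 490.1 K.
Isochoric, so P/T is constant: V₂ = V₁; P₂ = P₁·(T₂/T₁) = 12.86 bar.

P₂ ≈ 12.9 bar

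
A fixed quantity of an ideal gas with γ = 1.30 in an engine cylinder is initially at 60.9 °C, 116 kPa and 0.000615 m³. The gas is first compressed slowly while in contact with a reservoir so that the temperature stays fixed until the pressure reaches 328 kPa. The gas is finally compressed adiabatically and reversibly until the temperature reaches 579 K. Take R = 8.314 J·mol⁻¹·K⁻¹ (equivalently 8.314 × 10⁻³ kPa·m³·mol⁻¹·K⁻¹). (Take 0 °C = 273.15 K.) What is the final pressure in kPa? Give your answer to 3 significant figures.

P₃ ≈ 3.56e+03 kPa

Convert: T₁ = 334.0 K.
T constant ⇒ Boyle's law P V = const: T₂ = T₁; V₂ = V₁·(P₁/P₂) = 0.0002175 m³.
Adiabatic (γ = 1.30), T V^(γ−1) and P V^γ constant: P₃ = P₂·(T₃/T₂)^(γ/(γ−1)) = 3556 kPa; V₃ = V₂·(T₂/T₃)^(1/(γ−1)) = 3.477e-05 m³.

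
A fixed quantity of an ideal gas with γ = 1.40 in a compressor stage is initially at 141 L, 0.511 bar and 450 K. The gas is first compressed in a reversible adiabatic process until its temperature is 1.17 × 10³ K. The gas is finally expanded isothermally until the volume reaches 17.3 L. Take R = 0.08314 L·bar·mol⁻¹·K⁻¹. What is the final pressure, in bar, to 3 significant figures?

P₃ ≈ 10.8 bar

Reversible adiabatic, γ = 1.40: P₂ = P₁·(T₂/T₁)^(γ/(γ−1)) = 14.48 bar; V₂ = V₁·(T₁/T₂)^(1/(γ−1)) = 12.94 L.
Isothermal, so P V is constant: T₃ = T₂; P₃ = P₂·(V₂/V₃) = 10.83 bar.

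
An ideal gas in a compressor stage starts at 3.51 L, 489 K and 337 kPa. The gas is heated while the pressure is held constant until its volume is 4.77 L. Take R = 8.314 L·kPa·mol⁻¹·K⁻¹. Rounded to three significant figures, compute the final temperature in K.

T₂ ≈ 665 K

P constant ⇒ V ∝ T: P₂ = P₁; T₂ = T₁·(V₂/V₁) = 664.5 K.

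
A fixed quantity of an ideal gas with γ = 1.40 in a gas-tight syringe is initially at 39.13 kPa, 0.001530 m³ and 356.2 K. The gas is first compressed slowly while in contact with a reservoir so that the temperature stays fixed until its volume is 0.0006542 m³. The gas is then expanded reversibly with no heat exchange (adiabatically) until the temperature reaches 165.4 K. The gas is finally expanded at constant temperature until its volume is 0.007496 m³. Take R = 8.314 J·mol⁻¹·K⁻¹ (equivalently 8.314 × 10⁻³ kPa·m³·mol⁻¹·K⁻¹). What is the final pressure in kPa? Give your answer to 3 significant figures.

P₄ ≈ 3.71 kPa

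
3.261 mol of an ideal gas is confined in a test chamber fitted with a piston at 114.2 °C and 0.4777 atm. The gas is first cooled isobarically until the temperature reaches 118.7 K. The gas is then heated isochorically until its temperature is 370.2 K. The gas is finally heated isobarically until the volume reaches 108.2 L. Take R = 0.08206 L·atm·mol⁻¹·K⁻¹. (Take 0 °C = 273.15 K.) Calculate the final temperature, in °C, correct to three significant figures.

T₄ ≈ 329 °C

Convert: T₁ = 387.3 K.
From PV = nRT: V₁ = nRT₁/P₁ = 217.0 L.
Isobaric, so V/T is constant: P₂ = P₁; V₂ = V₁·(T₂/T₁) = 66.49 L.
V constant ⇒ P ∝ T: V₃ = V₂; P₃ = P₂·(T₃/T₂) = 1.490 atm.
Isobaric, so V/T is constant: P₄ = P₃; T₄ = T₃·(V₄/V₃) = 602.4 K.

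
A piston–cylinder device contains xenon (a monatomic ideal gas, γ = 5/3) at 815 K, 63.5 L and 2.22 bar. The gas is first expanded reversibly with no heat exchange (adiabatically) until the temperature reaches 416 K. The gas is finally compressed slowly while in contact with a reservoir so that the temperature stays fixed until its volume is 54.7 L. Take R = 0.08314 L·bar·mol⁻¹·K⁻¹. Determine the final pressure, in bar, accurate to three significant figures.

P₃ ≈ 1.32 bar

Adiabatic (γ = 5/3), T V^(γ−1) and P V^γ constant: P₂ = P₁·(T₂/T₁)^(γ/(γ−1)) = 0.4132 bar; V₂ = V₁·(T₁/T₂)^(1/(γ−1)) = 174.1 L.
T constant ⇒ Boyle's law P V = const: T₃ = T₂; P₃ = P₂·(V₂/V₃) = 1.315 bar.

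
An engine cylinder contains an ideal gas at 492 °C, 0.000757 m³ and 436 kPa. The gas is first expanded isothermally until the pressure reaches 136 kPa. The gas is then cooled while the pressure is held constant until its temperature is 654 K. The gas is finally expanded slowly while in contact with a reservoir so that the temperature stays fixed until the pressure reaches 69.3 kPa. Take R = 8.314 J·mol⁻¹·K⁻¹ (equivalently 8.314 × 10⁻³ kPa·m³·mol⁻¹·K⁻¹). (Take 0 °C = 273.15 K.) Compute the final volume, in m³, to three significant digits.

Convert: T₁ = 765.1 K.
Isothermal, so P V is constant: T₂ = T₁; V₂ = V₁·(P₁/P₂) = 0.002427 m³.
Isobaric, so V/T is constant: P₃ = P₂; V₃ = V₂·(T₃/T₂) = 0.002074 m³.
Isothermal, so P V is constant: T₄ = T₃; V₄ = V₃·(P₃/P₄) = 0.004071 m³.

V₄ ≈ 0.00407 m³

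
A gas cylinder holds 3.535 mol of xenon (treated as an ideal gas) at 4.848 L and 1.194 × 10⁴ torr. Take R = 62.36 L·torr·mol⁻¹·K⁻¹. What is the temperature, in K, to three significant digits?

PV = nRT ⇒ T = PV/(nR) = (1.194e+04 × 4.848) / (3.535 × 62.36)

T ≈ 263 K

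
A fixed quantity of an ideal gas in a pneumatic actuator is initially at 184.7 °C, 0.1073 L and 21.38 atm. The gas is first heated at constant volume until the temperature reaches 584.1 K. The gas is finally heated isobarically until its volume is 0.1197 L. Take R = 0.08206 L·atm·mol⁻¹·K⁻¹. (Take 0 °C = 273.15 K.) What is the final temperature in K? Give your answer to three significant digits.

T₃ ≈ 652 K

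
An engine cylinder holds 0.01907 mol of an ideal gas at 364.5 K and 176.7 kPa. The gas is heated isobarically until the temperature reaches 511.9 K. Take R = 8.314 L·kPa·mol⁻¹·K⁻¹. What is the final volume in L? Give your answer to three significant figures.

V₂ ≈ 0.459 L

From PV = nRT: V₁ = nRT₁/P₁ = 0.3271 L.
Isobaric, so V/T is constant: P₂ = P₁; V₂ = V₁·(T₂/T₁) = 0.4593 L.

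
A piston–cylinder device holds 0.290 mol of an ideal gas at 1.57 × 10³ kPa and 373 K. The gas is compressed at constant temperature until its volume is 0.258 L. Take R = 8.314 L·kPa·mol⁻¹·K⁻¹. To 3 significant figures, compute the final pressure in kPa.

P₂ ≈ 3.49e+03 kPa

From PV = nRT: V₁ = nRT₁/P₁ = 0.5728 L.
Isothermal, so P V is constant: T₂ = T₁; P₂ = P₁·(V₁/V₂) = 3486 kPa.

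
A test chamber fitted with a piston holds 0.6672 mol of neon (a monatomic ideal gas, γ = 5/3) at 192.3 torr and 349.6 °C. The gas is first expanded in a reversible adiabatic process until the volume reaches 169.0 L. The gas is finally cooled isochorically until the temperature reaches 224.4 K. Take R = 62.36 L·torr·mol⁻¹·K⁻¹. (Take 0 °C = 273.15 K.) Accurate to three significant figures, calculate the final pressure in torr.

Convert: T₁ = 622.8 K.
From PV = nRT: V₁ = nRT₁/P₁ = 134.7 L.
Adiabatic (γ = 5/3), T V^(γ−1) and P V^γ constant: T₂ = T₁·(V₁/V₂)^(γ−1) = 535.5 K; P₂ = P₁·(V₁/V₂)^γ = 131.8 torr.
V constant ⇒ P ∝ T: V₃ = V₂; P₃ = P₂·(T₃/T₂) = 55.25 torr.

P₃ ≈ 55.2 torr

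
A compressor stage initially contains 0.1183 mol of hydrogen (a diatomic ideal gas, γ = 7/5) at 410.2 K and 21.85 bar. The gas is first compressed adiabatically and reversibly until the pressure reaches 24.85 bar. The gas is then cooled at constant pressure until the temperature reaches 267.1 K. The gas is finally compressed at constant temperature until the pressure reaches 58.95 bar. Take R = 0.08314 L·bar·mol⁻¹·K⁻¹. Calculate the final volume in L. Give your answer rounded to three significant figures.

V₄ ≈ 0.0446 L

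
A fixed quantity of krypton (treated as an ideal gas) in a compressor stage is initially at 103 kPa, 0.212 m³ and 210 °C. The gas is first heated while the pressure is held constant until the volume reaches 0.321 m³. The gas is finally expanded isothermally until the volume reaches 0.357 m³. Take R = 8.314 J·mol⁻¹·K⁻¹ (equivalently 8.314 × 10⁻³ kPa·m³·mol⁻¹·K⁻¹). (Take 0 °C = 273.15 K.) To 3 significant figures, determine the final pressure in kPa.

P₃ ≈ 92.6 kPa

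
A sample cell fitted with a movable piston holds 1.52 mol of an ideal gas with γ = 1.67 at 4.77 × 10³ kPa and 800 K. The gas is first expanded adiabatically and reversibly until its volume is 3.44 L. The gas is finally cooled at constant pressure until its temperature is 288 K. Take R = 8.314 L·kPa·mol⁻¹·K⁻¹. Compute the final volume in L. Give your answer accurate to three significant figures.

From PV = nRT: V₁ = nRT₁/P₁ = 2.119 L.
Adiabatic (γ = 1.67), T V^(γ−1) and P V^γ constant: T₂ = T₁·(V₁/V₂)^(γ−1) = 578.3 K; P₂ = P₁·(V₁/V₂)^γ = 2125 kPa.
Isobaric, so V/T is constant: P₃ = P₂; V₃ = V₂·(T₃/T₂) = 1.713 L.

V₃ ≈ 1.71 L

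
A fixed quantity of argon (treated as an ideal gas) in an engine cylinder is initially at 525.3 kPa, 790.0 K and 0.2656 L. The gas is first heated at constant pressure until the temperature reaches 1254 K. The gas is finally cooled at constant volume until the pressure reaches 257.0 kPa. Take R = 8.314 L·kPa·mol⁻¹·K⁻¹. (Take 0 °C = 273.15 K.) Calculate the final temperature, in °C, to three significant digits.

T₃ ≈ 340 °C

Isobaric, so V/T is constant: P₂ = P₁; V₂ = V₁·(T₂/T₁) = 0.4216 L.
Isochoric, so P/T is constant: V₃ = V₂; T₃ = T₂·(P₃/P₂) = 613.5 K.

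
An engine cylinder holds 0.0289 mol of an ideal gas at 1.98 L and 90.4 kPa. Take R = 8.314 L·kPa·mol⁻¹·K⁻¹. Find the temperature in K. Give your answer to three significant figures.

T ≈ 745 K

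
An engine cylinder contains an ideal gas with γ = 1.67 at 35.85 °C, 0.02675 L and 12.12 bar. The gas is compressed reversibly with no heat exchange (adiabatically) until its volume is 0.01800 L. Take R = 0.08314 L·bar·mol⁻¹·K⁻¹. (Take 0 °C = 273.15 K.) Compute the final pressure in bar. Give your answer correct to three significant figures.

P₂ ≈ 23.5 bar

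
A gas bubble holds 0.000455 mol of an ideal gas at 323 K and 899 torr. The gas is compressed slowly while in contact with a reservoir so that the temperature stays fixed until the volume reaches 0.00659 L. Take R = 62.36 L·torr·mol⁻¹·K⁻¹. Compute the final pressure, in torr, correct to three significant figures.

P₂ ≈ 1.39e+03 torr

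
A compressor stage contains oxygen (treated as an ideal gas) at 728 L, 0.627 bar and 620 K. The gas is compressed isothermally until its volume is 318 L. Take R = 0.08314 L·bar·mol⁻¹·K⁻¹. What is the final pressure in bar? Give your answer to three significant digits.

Isothermal, so P V is constant: T₂ = T₁; P₂ = P₁·(V₁/V₂) = 1.435 bar.

P₂ ≈ 1.44 bar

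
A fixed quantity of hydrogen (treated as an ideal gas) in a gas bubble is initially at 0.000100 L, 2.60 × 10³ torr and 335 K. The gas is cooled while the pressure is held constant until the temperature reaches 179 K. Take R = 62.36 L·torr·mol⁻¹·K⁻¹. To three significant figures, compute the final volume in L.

V₂ ≈ 5.34e-05 L

Isobaric, so V/T is constant: P₂ = P₁; V₂ = V₁·(T₂/T₁) = 5.343e-05 L.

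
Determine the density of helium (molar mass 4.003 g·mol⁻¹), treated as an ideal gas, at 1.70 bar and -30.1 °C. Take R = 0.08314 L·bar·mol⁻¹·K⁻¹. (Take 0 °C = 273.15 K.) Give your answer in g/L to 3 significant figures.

ρ ≈ 0.337 g/L

ρ = PM/(RT) = (1.70 × 4.003) / (0.08314 × 243.0)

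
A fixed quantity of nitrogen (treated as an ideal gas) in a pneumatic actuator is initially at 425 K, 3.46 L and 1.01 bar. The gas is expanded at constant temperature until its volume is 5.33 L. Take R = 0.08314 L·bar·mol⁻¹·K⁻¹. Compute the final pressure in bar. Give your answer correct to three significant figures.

P₂ ≈ 0.656 bar

Isothermal, so P V is constant: T₂ = T₁; P₂ = P₁·(V₁/V₂) = 0.6556 bar.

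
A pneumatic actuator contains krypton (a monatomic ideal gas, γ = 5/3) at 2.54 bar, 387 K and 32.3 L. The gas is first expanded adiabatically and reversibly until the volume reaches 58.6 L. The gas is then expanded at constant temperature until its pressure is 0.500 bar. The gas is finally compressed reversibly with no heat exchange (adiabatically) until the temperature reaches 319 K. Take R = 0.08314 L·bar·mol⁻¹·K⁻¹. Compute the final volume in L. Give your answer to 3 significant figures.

Reversible adiabatic, γ = 5/3: T₂ = T₁·(V₁/V₂)^(γ−1) = 260.2 K; P₂ = P₁·(V₁/V₂)^γ = 0.9412 bar.
Isothermal, so P V is constant: T₃ = T₂; V₃ = V₂·(P₂/P₃) = 110.3 L.
Adiabatic (γ = 5/3), T V^(γ−1) and P V^γ constant: P₄ = P₃·(T₄/T₃)^(γ/(γ−1)) = 0.8324 bar; V₄ = V₃·(T₃/T₄)^(1/(γ−1)) = 81.24 L.

V₄ ≈ 81.2 L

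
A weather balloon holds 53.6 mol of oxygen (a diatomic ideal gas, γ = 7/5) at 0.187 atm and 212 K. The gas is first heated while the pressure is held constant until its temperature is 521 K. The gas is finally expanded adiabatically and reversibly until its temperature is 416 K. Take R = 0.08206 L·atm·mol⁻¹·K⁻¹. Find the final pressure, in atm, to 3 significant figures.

P₃ ≈ 0.0851 atm

From PV = nRT: V₁ = nRT₁/P₁ = 4986 L.
P constant ⇒ V ∝ T: P₂ = P₁; V₂ = V₁·(T₂/T₁) = 1.225e+04 L.
Reversible adiabatic, γ = 7/5: P₃ = P₂·(T₃/T₂)^(γ/(γ−1)) = 0.08506 atm; V₃ = V₂·(T₂/T₃)^(1/(γ−1)) = 2.151e+04 L.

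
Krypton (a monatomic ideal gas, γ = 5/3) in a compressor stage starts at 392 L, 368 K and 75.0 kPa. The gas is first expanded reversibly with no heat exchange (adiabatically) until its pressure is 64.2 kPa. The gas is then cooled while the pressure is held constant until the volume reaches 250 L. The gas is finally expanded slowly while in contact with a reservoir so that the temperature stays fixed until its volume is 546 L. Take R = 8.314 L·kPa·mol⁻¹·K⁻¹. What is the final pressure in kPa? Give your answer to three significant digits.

Reversible adiabatic, γ = 5/3: T₂ = T₁·(P₂/P₁)^((γ−1)/γ) = 345.8 K; V₂ = V₁·(P₁/P₂)^(1/γ) = 430.3 L.
P constant ⇒ V ∝ T: P₃ = P₂; T₃ = T₂·(V₃/V₂) = 200.9 K.
Isothermal, so P V is constant: T₄ = T₃; P₄ = P₃·(V₃/V₄) = 29.40 kPa.

P₄ ≈ 29.4 kPa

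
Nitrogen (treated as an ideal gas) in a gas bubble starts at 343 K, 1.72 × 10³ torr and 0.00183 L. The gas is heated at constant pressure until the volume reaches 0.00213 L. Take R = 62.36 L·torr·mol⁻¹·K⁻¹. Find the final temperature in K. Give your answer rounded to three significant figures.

Isobaric, so V/T is constant: P₂ = P₁; T₂ = T₁·(V₂/V₁) = 399.2 K.

T₂ ≈ 399 K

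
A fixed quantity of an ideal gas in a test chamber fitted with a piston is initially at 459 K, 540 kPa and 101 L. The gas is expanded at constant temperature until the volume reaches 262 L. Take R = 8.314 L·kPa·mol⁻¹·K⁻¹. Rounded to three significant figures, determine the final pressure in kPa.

T constant ⇒ Boyle's law P V = const: T₂ = T₁; P₂ = P₁·(V₁/V₂) = 208.2 kPa.

P₂ ≈ 208 kPa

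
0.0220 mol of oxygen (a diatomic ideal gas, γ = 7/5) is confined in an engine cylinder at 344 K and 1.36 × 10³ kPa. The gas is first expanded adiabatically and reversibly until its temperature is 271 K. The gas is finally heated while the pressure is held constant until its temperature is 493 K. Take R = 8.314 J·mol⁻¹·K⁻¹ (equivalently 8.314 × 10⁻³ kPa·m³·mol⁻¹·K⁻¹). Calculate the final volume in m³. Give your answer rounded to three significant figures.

From PV = nRT: V₁ = nRT₁/P₁ = 4.626e-05 m³.
Adiabatic (γ = 7/5), T V^(γ−1) and P V^γ constant: P₂ = P₁·(T₂/T₁)^(γ/(γ−1)) = 590.2 kPa; V₂ = V₁·(T₁/T₂)^(1/(γ−1)) = 8.399e-05 m³.
P constant ⇒ V ∝ T: P₃ = P₂; V₃ = V₂·(T₃/T₂) = 0.0001528 m³.

V₃ ≈ 0.000153 m³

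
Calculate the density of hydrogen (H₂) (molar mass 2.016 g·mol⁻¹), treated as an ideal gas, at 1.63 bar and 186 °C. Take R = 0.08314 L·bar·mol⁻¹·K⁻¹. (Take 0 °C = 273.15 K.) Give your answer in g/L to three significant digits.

ρ ≈ 0.0861 g/L

ρ = PM/(RT) = (1.63 × 2.016) / (0.08314 × 459.1)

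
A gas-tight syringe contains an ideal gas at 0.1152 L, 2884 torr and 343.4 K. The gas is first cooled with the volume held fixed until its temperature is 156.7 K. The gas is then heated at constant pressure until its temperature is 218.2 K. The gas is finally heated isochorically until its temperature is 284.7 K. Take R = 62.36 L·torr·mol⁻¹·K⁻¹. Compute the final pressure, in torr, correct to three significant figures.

P₄ ≈ 1.72e+03 torr

Isochoric, so P/T is constant: V₂ = V₁; P₂ = P₁·(T₂/T₁) = 1316 torr.
P constant ⇒ V ∝ T: P₃ = P₂; V₃ = V₂·(T₃/T₂) = 0.1604 L.
V constant ⇒ P ∝ T: V₄ = V₃; P₄ = P₃·(T₄/T₃) = 1717 torr.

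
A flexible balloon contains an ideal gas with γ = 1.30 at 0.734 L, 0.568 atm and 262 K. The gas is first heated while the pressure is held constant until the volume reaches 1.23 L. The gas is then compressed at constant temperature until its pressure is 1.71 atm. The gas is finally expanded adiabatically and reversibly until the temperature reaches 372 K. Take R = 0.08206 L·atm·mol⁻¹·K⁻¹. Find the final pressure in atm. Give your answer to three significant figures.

P constant ⇒ V ∝ T: P₂ = P₁; T₂ = T₁·(V₂/V₁) = 439.0 K.
Isothermal, so P V is constant: T₃ = T₂; V₃ = V₂·(P₂/P₃) = 0.4086 L.
Adiabatic (γ = 1.30), T V^(γ−1) and P V^γ constant: P₄ = P₃·(T₄/T₃)^(γ/(γ−1)) = 0.8339 atm; V₄ = V₃·(T₃/T₄)^(1/(γ−1)) = 0.7098 L.

P₄ ≈ 0.834 atm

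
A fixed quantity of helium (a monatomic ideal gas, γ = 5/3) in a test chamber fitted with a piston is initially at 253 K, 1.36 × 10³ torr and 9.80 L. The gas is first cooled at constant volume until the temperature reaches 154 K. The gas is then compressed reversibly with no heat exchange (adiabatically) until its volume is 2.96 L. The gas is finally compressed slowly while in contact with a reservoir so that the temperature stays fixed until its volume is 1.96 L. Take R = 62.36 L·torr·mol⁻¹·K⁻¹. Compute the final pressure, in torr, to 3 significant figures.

V constant ⇒ P ∝ T: V₂ = V₁; P₂ = P₁·(T₂/T₁) = 827.8 torr.
Reversible adiabatic, γ = 5/3: T₃ = T₂·(V₂/V₃)^(γ−1) = 342.1 K; P₃ = P₂·(V₂/V₃)^γ = 6088 torr.
T constant ⇒ Boyle's law P V = const: T₄ = T₃; P₄ = P₃·(V₃/V₄) = 9195 torr.

P₄ ≈ 9.19e+03 torr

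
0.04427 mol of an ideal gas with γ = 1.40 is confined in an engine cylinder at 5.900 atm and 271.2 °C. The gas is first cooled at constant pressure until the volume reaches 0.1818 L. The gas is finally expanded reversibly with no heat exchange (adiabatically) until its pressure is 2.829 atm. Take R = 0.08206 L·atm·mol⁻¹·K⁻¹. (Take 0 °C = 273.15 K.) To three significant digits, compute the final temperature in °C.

T₃ ≈ -33.8 °C

Convert: T₁ = 544.3 K.
From PV = nRT: V₁ = nRT₁/P₁ = 0.3352 L.
Isobaric, so V/T is constant: P₂ = P₁; T₂ = T₁·(V₂/V₁) = 295.3 K.
Reversible adiabatic, γ = 1.40: T₃ = T₂·(P₃/P₂)^((γ−1)/γ) = 239.3 K; V₃ = V₂·(P₂/P₃)^(1/γ) = 0.3073 L.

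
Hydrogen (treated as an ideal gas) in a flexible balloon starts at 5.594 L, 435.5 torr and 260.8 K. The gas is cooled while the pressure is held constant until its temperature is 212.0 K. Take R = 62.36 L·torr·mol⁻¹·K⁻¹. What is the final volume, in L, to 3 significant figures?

P constant ⇒ V ∝ T: P₂ = P₁; V₂ = V₁·(T₂/T₁) = 4.547 L.

V₂ ≈ 4.55 L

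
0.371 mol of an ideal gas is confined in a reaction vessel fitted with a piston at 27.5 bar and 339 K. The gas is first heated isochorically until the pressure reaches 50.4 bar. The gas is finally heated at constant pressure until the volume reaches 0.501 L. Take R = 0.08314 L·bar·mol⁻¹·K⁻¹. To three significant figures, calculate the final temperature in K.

From PV = nRT: V₁ = nRT₁/P₁ = 0.3802 L.
V constant ⇒ P ∝ T: V₂ = V₁; T₂ = T₁·(P₂/P₁) = 621.3 K.
Isobaric, so V/T is constant: P₃ = P₂; T₃ = T₂·(V₃/V₂) = 818.6 K.

T₃ ≈ 819 K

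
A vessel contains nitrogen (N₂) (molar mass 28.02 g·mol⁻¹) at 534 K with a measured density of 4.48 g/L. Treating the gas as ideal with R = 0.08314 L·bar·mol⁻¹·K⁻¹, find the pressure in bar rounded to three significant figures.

P ≈ 7.10 bar

ρ = PM/(RT) ⇒ P = ρRT/M = (4.48 × 0.08314 × 534.0) / 28.02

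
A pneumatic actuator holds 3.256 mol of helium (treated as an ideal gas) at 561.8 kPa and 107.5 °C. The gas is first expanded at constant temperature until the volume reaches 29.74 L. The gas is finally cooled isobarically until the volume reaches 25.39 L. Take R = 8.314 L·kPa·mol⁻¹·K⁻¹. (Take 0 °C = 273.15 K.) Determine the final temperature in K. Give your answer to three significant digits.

Convert: T₁ = 380.6 K.
From PV = nRT: V₁ = nRT₁/P₁ = 18.34 L.
T constant ⇒ Boyle's law P V = const: T₂ = T₁; P₂ = P₁·(V₁/V₂) = 346.5 kPa.
Isobaric, so V/T is constant: P₃ = P₂; T₃ = T₂·(V₃/V₂) = 325.0 K.

T₃ ≈ 325 K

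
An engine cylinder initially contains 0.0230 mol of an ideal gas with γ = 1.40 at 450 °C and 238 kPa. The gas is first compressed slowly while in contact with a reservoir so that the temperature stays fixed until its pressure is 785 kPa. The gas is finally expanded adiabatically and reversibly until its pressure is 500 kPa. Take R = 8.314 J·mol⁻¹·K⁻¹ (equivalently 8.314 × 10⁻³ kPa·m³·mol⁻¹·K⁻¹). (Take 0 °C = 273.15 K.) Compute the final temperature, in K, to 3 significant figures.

T₃ ≈ 636 K

Convert: T₁ = 723.1 K.
From PV = nRT: V₁ = nRT₁/P₁ = 0.0005810 m³.
T constant ⇒ Boyle's law P V = const: T₂ = T₁; V₂ = V₁·(P₁/P₂) = 0.0001762 m³.
Reversible adiabatic, γ = 1.40: T₃ = T₂·(P₃/P₂)^((γ−1)/γ) = 635.7 K; V₃ = V₂·(P₂/P₃)^(1/γ) = 0.0002431 m³.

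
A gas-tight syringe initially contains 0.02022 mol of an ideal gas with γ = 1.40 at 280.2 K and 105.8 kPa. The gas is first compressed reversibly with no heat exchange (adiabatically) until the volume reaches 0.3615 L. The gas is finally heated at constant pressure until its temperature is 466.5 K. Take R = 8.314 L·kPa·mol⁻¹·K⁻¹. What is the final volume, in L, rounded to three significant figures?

From PV = nRT: V₁ = nRT₁/P₁ = 0.4452 L.
Reversible adiabatic, γ = 1.40: T₂ = T₁·(V₁/V₂)^(γ−1) = 304.5 K; P₂ = P₁·(V₁/V₂)^γ = 141.6 kPa.
Isobaric, so V/T is constant: P₃ = P₂; V₃ = V₂·(T₃/T₂) = 0.5537 L.

V₃ ≈ 0.554 L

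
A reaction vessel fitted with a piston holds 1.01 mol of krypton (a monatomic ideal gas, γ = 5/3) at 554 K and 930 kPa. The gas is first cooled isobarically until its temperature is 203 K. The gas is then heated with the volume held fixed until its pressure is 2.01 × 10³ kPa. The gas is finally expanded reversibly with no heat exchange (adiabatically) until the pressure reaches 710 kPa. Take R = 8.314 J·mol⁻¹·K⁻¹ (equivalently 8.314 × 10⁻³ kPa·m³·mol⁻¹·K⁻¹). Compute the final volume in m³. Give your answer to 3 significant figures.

From PV = nRT: V₁ = nRT₁/P₁ = 0.005002 m³.
Isobaric, so V/T is constant: P₂ = P₁; V₂ = V₁·(T₂/T₁) = 0.001833 m³.
V constant ⇒ P ∝ T: V₃ = V₂; T₃ = T₂·(P₃/P₂) = 438.7 K.
Reversible adiabatic, γ = 5/3: T₄ = T₃·(P₄/P₃)^((γ−1)/γ) = 289.4 K; V₄ = V₃·(P₃/P₄)^(1/γ) = 0.003422 m³.

V₄ ≈ 0.00342 m³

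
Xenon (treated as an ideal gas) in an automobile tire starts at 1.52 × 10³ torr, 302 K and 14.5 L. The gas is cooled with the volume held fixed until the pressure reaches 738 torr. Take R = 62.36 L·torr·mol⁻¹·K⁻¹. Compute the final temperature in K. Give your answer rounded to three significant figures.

T₂ ≈ 147 K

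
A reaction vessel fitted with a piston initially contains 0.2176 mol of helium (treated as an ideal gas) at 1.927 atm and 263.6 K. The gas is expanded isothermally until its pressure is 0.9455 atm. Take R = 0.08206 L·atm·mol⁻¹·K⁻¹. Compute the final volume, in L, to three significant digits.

From PV = nRT: V₁ = nRT₁/P₁ = 2.443 L.
Isothermal, so P V is constant: T₂ = T₁; V₂ = V₁·(P₁/P₂) = 4.978 L.

V₂ ≈ 4.98 L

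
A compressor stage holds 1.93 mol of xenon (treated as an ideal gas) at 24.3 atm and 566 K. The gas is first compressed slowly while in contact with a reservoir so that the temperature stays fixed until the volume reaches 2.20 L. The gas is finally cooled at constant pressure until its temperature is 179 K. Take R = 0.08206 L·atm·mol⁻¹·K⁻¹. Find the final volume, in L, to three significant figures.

V₃ ≈ 0.696 L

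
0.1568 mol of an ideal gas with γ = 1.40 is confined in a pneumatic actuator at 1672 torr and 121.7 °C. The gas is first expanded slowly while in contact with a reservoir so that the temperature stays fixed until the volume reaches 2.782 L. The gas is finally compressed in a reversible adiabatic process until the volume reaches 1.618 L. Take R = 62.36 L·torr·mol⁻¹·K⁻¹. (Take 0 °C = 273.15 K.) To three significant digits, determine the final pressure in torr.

Convert: T₁ = 394.8 K.
From PV = nRT: V₁ = nRT₁/P₁ = 2.309 L.
T constant ⇒ Boyle's law P V = const: T₂ = T₁; P₂ = P₁·(V₁/V₂) = 1388 torr.
Adiabatic (γ = 1.40), T V^(γ−1) and P V^γ constant: T₃ = T₂·(V₂/V₃)^(γ−1) = 490.4 K; P₃ = P₂·(V₂/V₃)^γ = 2964 torr.

P₃ ≈ 2.96e+03 torr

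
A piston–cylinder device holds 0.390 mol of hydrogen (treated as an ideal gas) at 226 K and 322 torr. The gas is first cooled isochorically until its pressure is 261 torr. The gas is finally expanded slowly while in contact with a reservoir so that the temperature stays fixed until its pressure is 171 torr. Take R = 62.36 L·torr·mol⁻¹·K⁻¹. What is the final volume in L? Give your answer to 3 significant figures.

From PV = nRT: V₁ = nRT₁/P₁ = 17.07 L.
Isochoric, so P/T is constant: V₂ = V₁; T₂ = T₁·(P₂/P₁) = 183.2 K.
Isothermal, so P V is constant: T₃ = T₂; V₃ = V₂·(P₂/P₃) = 26.05 L.

V₃ ≈ 26.1 L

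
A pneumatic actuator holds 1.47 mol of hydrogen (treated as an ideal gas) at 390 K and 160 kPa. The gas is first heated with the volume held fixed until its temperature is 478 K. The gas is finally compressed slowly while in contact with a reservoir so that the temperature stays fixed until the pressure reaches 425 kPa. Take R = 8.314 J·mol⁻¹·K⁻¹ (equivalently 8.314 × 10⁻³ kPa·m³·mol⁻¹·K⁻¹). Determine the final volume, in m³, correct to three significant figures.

V₃ ≈ 0.0137 m³

From PV = nRT: V₁ = nRT₁/P₁ = 0.02979 m³.
Isochoric, so P/T is constant: V₂ = V₁; P₂ = P₁·(T₂/T₁) = 196.1 kPa.
Isothermal, so P V is constant: T₃ = T₂; V₃ = V₂·(P₂/P₃) = 0.01375 m³.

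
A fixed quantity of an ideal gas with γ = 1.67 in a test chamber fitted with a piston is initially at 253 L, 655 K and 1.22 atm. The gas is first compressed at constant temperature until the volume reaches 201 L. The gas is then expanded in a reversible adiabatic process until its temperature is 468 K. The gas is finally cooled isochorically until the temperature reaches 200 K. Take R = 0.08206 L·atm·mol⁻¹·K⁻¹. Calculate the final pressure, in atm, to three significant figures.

P₄ ≈ 0.284 atm

T constant ⇒ Boyle's law P V = const: T₂ = T₁; P₂ = P₁·(V₁/V₂) = 1.536 atm.
Reversible adiabatic, γ = 1.67: P₃ = P₂·(T₃/T₂)^(γ/(γ−1)) = 0.6643 atm; V₃ = V₂·(T₂/T₃)^(1/(γ−1)) = 332.0 L.
V constant ⇒ P ∝ T: V₄ = V₃; P₄ = P₃·(T₄/T₃) = 0.2839 atm.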